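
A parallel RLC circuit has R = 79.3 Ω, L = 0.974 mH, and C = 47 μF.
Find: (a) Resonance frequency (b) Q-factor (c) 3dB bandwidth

Step 1 — Resonance: ω₀ = 1/√(LC) = 1/√(0.000974·4.7e-05) = 4674 rad/s.
Step 2 — f₀ = ω₀/(2π) = 743.9 Hz.
Step 3 — Parallel Q: Q = R/(ω₀L) = 79.3/(4674·0.000974) = 17.42.
Step 4 — Bandwidth: Δω = ω₀/Q = 268.3 rad/s; BW = Δω/(2π) = 42.7 Hz.

(a) f₀ = 743.9 Hz  (b) Q = 17.42  (c) BW = 42.7 Hz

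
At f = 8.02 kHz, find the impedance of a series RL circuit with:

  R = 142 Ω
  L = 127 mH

Step 1 — Angular frequency: ω = 2π·f = 2π·8020 = 5.039e+04 rad/s.
Step 2 — Component impedances:
  R: Z = R = 142 Ω
  L: Z = jωL = j·5.039e+04·0.127 = 0 + j6400 Ω
Step 3 — Series combination: Z_total = R + L = 142 + j6400 Ω = 6401∠88.7° Ω.

Z = 142 + j6400 Ω = 6401∠88.7° Ω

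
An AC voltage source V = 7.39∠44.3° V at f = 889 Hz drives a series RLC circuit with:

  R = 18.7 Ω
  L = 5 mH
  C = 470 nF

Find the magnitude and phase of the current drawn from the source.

Step 1 — Angular frequency: ω = 2π·f = 2π·889 = 5586 rad/s.
Step 2 — Component impedances:
  R: Z = R = 18.7 Ω
  L: Z = jωL = j·5586·0.005 = 0 + j27.93 Ω
  C: Z = 1/(jωC) = -j/(ω·C) = 0 - j380.9 Ω
Step 3 — Series combination: Z_total = R + L + C = 18.7 - j353 Ω = 353.5∠-87.0° Ω.
Step 4 — Source phasor: V = 7.39∠44.3° V = 5.289 + j5.161 V.
Step 5 — Ohm's law: I = V / Z_total = (5.289 + j5.161) / (18.7 - j353) = -0.01379 + j0.01571 A.
Step 6 — Convert to polar: |I| = 0.02091 A, ∠I = 131.3°.

I = 0.02091∠131.3° A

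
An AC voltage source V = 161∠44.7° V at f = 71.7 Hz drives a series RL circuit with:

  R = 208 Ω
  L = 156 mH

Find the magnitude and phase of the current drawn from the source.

Step 1 — Angular frequency: ω = 2π·f = 2π·71.7 = 450.5 rad/s.
Step 2 — Component impedances:
  R: Z = R = 208 Ω
  L: Z = jωL = j·450.5·0.156 = 0 + j70.28 Ω
Step 3 — Series combination: Z_total = R + L = 208 + j70.28 Ω = 219.6∠18.7° Ω.
Step 4 — Source phasor: V = 161∠44.7° V = 114.4 + j113.2 V.
Step 5 — Ohm's law: I = V / Z_total = (114.4 + j113.2) / (208 + j70.28) = 0.6589 + j0.3218 A.
Step 6 — Convert to polar: |I| = 0.7333 A, ∠I = 26.0°.

I = 0.7333∠26.0° A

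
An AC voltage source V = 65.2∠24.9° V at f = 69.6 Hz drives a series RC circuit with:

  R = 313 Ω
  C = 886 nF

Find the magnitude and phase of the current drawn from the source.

Step 1 — Angular frequency: ω = 2π·f = 2π·69.6 = 437.3 rad/s.
Step 2 — Component impedances:
  R: Z = R = 313 Ω
  C: Z = 1/(jωC) = -j/(ω·C) = 0 - j2581 Ω
Step 3 — Series combination: Z_total = R + C = 313 - j2581 Ω = 2600∠-83.1° Ω.
Step 4 — Source phasor: V = 65.2∠24.9° V = 59.14 + j27.45 V.
Step 5 — Ohm's law: I = V / Z_total = (59.14 + j27.45) / (313 - j2581) = -0.007744 + j0.02385 A.
Step 6 — Convert to polar: |I| = 0.02508 A, ∠I = 108.0°.

I = 0.02508∠108.0° A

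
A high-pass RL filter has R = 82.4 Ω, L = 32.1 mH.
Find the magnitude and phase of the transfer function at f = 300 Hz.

Step 1 — Angular frequency: ω = 2π·300 = 1885 rad/s.
Step 2 — Transfer function: H(jω) = jωL/(R + jωL).
Step 3 — Numerator jωL = j·60.51; denominator R + jωL = 82.4 + j60.51.
Step 4 — H = 0.3503 + j0.4771.
Step 5 — Magnitude: |H| = 0.5919 (-4.6 dB); phase: φ = 53.7°.

|H| = 0.5919 (-4.6 dB), φ = 53.7°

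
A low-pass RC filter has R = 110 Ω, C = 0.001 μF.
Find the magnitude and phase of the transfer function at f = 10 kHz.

Step 1 — Angular frequency: ω = 2π·1e+04 = 6.283e+04 rad/s.
Step 2 — Transfer function: H(jω) = 1/(1 + jωRC).
Step 3 — Denominator: 1 + jωRC = 1 + j·6.283e+04·110·1e-09 = 1 + j0.006912.
Step 4 — H = 1 - j0.006911.
Step 5 — Magnitude: |H| = 1 (-0.0 dB); phase: φ = -0.4°.

|H| = 1 (-0.0 dB), φ = -0.4°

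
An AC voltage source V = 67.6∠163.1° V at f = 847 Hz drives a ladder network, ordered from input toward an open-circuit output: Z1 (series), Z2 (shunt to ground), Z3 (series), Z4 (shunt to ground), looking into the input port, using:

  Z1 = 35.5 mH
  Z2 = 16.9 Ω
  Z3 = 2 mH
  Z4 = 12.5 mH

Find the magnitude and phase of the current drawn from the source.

Step 1 — Angular frequency: ω = 2π·f = 2π·847 = 5322 rad/s.
Step 2 — Component impedances:
  Z1: Z = jωL = j·5322·0.0355 = 0 + j188.9 Ω
  Z2: Z = R = 16.9 Ω
  Z3: Z = jωL = j·5322·0.002 = 0 + j10.64 Ω
  Z4: Z = jωL = j·5322·0.0125 = 0 + j66.52 Ω
Step 3 — Ladder network (open output): work backward from the far end, alternating series and parallel combinations. Z_in = 16.13 + j192.5 Ω = 193.1∠85.2° Ω.
Step 4 — Source phasor: V = 67.6∠163.1° V = -64.68 + j19.65 V.
Step 5 — Ohm's law: I = V / Z_total = (-64.68 + j19.65) / (16.13 + j192.5) = 0.07343 + j0.3422 A.
Step 6 — Convert to polar: |I| = 0.35 A, ∠I = 77.9°.

I = 0.35∠77.9° A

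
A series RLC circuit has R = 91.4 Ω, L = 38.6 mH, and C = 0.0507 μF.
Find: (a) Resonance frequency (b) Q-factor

Step 1 — Resonance condition Im(Z)=0 gives ω₀ = 1/√(LC).
Step 2 — ω₀ = 1/√(0.0386·5.07e-08) = 2.26e+04 rad/s.
Step 3 — f₀ = ω₀/(2π) = 3598 Hz.
Step 4 — Series Q: Q = ω₀L/R = 2.26e+04·0.0386/91.4 = 9.546.

(a) f₀ = 3598 Hz  (b) Q = 9.546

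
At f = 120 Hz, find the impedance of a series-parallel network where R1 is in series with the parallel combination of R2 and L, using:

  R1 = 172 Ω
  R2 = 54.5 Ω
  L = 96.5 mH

Step 1 — Angular frequency: ω = 2π·f = 2π·120 = 754 rad/s.
Step 2 — Component impedances:
  R1: Z = R = 172 Ω
  R2: Z = R = 54.5 Ω
  L: Z = jωL = j·754·0.0965 = 0 + j72.76 Ω
Step 3 — Parallel branch: R2 || L = 1/(1/R2 + 1/L) = 34.91 + j26.15 Ω.
Step 4 — Series with R1: Z_total = R1 + (R2 || L) = 206.9 + j26.15 Ω = 208.6∠7.2° Ω.

Z = 206.9 + j26.15 Ω = 208.6∠7.2° Ω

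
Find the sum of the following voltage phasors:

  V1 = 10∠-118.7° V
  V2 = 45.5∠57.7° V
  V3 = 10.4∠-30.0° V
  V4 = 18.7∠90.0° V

Step 1 — Convert each phasor to rectangular form:
  V1 = 10·(cos(-118.7°) + j·sin(-118.7°)) = -4.802 - j8.771 V
  V2 = 45.5·(cos(57.7°) + j·sin(57.7°)) = 24.31 + j38.46 V
  V3 = 10.4·(cos(-30.0°) + j·sin(-30.0°)) = 9.007 - j5.2 V
  V4 = 18.7·(cos(90.0°) + j·sin(90.0°)) = 0 + j18.7 V
Step 2 — Sum components: V_total = 28.52 + j43.19 V.
Step 3 — Convert to polar: |V_total| = 51.75 V, ∠V_total = 56.6°.

V_total = 51.75∠56.6° V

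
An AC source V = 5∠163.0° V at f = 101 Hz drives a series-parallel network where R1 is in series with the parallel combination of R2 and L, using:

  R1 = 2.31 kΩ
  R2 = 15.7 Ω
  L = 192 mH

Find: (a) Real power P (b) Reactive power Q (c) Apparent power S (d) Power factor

Step 1 — Angular frequency: ω = 2π·f = 2π·101 = 634.6 rad/s.
Step 2 — Component impedances:
  R1: Z = R = 2310 Ω
  R2: Z = R = 15.7 Ω
  L: Z = jωL = j·634.6·0.192 = 0 + j121.8 Ω
Step 3 — Parallel branch: R2 || L = 1/(1/R2 + 1/L) = 15.44 + j1.99 Ω.
Step 4 — Series with R1: Z_total = R1 + (R2 || L) = 2325 + j1.99 Ω = 2325∠0.0° Ω.
Step 5 — Source phasor: V = 5∠163.0° V = -4.782 + j1.462 V.
Step 6 — Current: I = V / Z = -0.002056 + j0.0006304 A = 0.00215∠163.0° A.
Step 7 — Complex power: S = V·I* = 0.01075 + j9.2e-06 VA.
Step 8 — Real power: P = Re(S) = 0.01075 W.
Step 9 — Reactive power: Q = Im(S) = 9.2e-06 VAR.
Step 10 — Apparent power: |S| = 0.01075 VA.
Step 11 — Power factor: PF = P/|S| = 1 (lagging).

(a) P = 0.01075 W  (b) Q = 9.2e-06 VAR  (c) S = 0.01075 VA  (d) PF = 1 (lagging)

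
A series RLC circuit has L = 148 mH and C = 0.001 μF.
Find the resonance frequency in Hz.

Step 1 — Resonance condition Im(Z)=0 gives ω₀ = 1/√(LC).
Step 2 — ω₀ = 1/√(0.148·1e-09) = 8.22e+04 rad/s.
Step 3 — f₀ = ω₀/(2π) = 1.308e+04 Hz.

f₀ = 1.308e+04 Hz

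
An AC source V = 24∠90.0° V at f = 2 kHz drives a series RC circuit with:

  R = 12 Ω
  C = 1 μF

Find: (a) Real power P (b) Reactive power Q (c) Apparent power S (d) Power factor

Step 1 — Angular frequency: ω = 2π·f = 2π·2000 = 1.257e+04 rad/s.
Step 2 — Component impedances:
  R: Z = R = 12 Ω
  C: Z = 1/(jωC) = -j/(ω·C) = 0 - j79.58 Ω
Step 3 — Series combination: Z_total = R + C = 12 - j79.58 Ω = 80.48∠-81.4° Ω.
Step 4 — Source phasor: V = 24∠90.0° V = 0 + j24 V.
Step 5 — Current: I = V / Z = -0.2949 + j0.04447 A = 0.2982∠171.4° A.
Step 6 — Complex power: S = V·I* = 1.067 - j7.077 VA.
Step 7 — Real power: P = Re(S) = 1.067 W.
Step 8 — Reactive power: Q = Im(S) = -7.077 VAR.
Step 9 — Apparent power: |S| = 7.157 VA.
Step 10 — Power factor: PF = P/|S| = 0.1491 (leading).

(a) P = 1.067 W  (b) Q = -7.077 VAR  (c) S = 7.157 VA  (d) PF = 0.1491 (leading)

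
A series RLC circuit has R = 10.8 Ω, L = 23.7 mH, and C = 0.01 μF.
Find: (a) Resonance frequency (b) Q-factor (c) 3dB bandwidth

Step 1 — Resonance condition Im(Z)=0 gives ω₀ = 1/√(LC).
Step 2 — ω₀ = 1/√(0.0237·1e-08) = 6.496e+04 rad/s.
Step 3 — f₀ = ω₀/(2π) = 1.034e+04 Hz.
Step 4 — Series Q: Q = ω₀L/R = 6.496e+04·0.0237/10.8 = 142.5.
Step 5 — 3dB bandwidth: Δω = ω₀/Q = 455.7 rad/s; BW = Δω/(2π) = 72.53 Hz.

(a) f₀ = 1.034e+04 Hz  (b) Q = 142.5  (c) BW = 72.53 Hz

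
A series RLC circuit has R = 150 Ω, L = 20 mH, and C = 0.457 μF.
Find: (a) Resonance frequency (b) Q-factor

Step 1 — Resonance condition Im(Z)=0 gives ω₀ = 1/√(LC).
Step 2 — ω₀ = 1/√(0.02·4.57e-07) = 1.046e+04 rad/s.
Step 3 — f₀ = ω₀/(2π) = 1665 Hz.
Step 4 — Series Q: Q = ω₀L/R = 1.046e+04·0.02/150 = 1.395.

(a) f₀ = 1665 Hz  (b) Q = 1.395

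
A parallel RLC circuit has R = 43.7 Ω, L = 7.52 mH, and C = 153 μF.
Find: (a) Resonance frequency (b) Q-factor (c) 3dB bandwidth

Step 1 — Resonance: ω₀ = 1/√(LC) = 1/√(0.00752·0.000153) = 932.3 rad/s.
Step 2 — f₀ = ω₀/(2π) = 148.4 Hz.
Step 3 — Parallel Q: Q = R/(ω₀L) = 43.7/(932.3·0.00752) = 6.233.
Step 4 — Bandwidth: Δω = ω₀/Q = 149.6 rad/s; BW = Δω/(2π) = 23.8 Hz.

(a) f₀ = 148.4 Hz  (b) Q = 6.233  (c) BW = 23.8 Hz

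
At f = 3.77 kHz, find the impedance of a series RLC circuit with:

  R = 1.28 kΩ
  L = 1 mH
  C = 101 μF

Step 1 — Angular frequency: ω = 2π·f = 2π·3770 = 2.369e+04 rad/s.
Step 2 — Component impedances:
  R: Z = R = 1280 Ω
  L: Z = jωL = j·2.369e+04·0.001 = 0 + j23.69 Ω
  C: Z = 1/(jωC) = -j/(ω·C) = 0 - j0.418 Ω
Step 3 — Series combination: Z_total = R + L + C = 1280 + j23.27 Ω = 1280∠1.0° Ω.

Z = 1280 + j23.27 Ω = 1280∠1.0° Ω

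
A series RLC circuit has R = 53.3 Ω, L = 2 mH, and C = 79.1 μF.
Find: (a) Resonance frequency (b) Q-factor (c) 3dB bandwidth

Step 1 — Resonance: ω₀ = 1/√(LC) = 1/√(0.002·7.91e-05) = 2514 rad/s.
Step 2 — f₀ = ω₀/(2π) = 400.1 Hz.
Step 3 — Series Q: Q = ω₀L/R = 2514·0.002/53.3 = 0.09434.
Step 4 — Bandwidth: Δω = ω₀/Q = 2.665e+04 rad/s; BW = Δω/(2π) = 4241 Hz.

(a) f₀ = 400.1 Hz  (b) Q = 0.09434  (c) BW = 4241 Hz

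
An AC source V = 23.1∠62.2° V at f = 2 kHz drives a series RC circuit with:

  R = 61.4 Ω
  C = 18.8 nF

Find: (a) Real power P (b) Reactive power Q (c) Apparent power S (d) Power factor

Step 1 — Angular frequency: ω = 2π·f = 2π·2000 = 1.257e+04 rad/s.
Step 2 — Component impedances:
  R: Z = R = 61.4 Ω
  C: Z = 1/(jωC) = -j/(ω·C) = 0 - j4233 Ω
Step 3 — Series combination: Z_total = R + C = 61.4 - j4233 Ω = 4233∠-89.2° Ω.
Step 4 — Source phasor: V = 23.1∠62.2° V = 10.77 + j20.43 V.
Step 5 — Current: I = V / Z = -0.00479 + j0.002615 A = 0.005457∠151.4° A.
Step 6 — Complex power: S = V·I* = 0.001828 - j0.126 VA.
Step 7 — Real power: P = Re(S) = 0.001828 W.
Step 8 — Reactive power: Q = Im(S) = -0.126 VAR.
Step 9 — Apparent power: |S| = 0.1261 VA.
Step 10 — Power factor: PF = P/|S| = 0.0145 (leading).

(a) P = 0.001828 W  (b) Q = -0.126 VAR  (c) S = 0.1261 VA  (d) PF = 0.0145 (leading)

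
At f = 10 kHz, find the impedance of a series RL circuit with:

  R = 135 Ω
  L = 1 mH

Step 1 — Angular frequency: ω = 2π·f = 2π·1e+04 = 6.283e+04 rad/s.
Step 2 — Component impedances:
  R: Z = R = 135 Ω
  L: Z = jωL = j·6.283e+04·0.001 = 0 + j62.83 Ω
Step 3 — Series combination: Z_total = R + L = 135 + j62.83 Ω = 148.9∠25.0° Ω.

Z = 135 + j62.83 Ω = 148.9∠25.0° Ω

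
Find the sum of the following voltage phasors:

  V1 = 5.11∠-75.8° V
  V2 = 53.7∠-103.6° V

Step 1 — Convert each phasor to rectangular form:
  V1 = 5.11·(cos(-75.8°) + j·sin(-75.8°)) = 1.254 - j4.954 V
  V2 = 53.7·(cos(-103.6°) + j·sin(-103.6°)) = -12.63 - j52.19 V
Step 2 — Sum components: V_total = -11.37 - j57.15 V.
Step 3 — Convert to polar: |V_total| = 58.27 V, ∠V_total = -101.3°.

V_total = 58.27∠-101.3° V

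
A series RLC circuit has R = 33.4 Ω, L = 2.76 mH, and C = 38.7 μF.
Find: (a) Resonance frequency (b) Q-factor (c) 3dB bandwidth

Step 1 — Resonance: ω₀ = 1/√(LC) = 1/√(0.00276·3.87e-05) = 3060 rad/s.
Step 2 — f₀ = ω₀/(2π) = 487 Hz.
Step 3 — Series Q: Q = ω₀L/R = 3060·0.00276/33.4 = 0.2528.
Step 4 — Bandwidth: Δω = ω₀/Q = 1.21e+04 rad/s; BW = Δω/(2π) = 1926 Hz.

(a) f₀ = 487 Hz  (b) Q = 0.2528  (c) BW = 1926 Hz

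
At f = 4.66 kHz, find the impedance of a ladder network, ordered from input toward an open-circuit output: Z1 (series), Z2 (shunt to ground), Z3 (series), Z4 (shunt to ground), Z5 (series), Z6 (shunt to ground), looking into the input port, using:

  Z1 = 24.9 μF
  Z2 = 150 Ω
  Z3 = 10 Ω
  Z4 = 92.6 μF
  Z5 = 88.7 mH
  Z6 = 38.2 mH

Step 1 — Angular frequency: ω = 2π·f = 2π·4660 = 2.928e+04 rad/s.
Step 2 — Component impedances:
  Z1: Z = 1/(jωC) = -j/(ω·C) = 0 - j1.372 Ω
  Z2: Z = R = 150 Ω
  Z3: Z = R = 10 Ω
  Z4: Z = 1/(jωC) = -j/(ω·C) = 0 - j0.3688 Ω
  Z5: Z = jωL = j·2.928e+04·0.0887 = 0 + j2597 Ω
  Z6: Z = jωL = j·2.928e+04·0.0382 = 0 + j1118 Ω
Step 3 — Ladder network (open output): work backward from the far end, alternating series and parallel combinations. Z_in = 9.376 - j1.696 Ω = 9.528∠-10.3° Ω.

Z = 9.376 - j1.696 Ω = 9.528∠-10.3° Ω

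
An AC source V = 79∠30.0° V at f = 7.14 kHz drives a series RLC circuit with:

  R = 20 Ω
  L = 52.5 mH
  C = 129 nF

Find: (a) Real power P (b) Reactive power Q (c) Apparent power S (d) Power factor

Step 1 — Angular frequency: ω = 2π·f = 2π·7140 = 4.486e+04 rad/s.
Step 2 — Component impedances:
  R: Z = R = 20 Ω
  L: Z = jωL = j·4.486e+04·0.0525 = 0 + j2355 Ω
  C: Z = 1/(jωC) = -j/(ω·C) = 0 - j172.8 Ω
Step 3 — Series combination: Z_total = R + L + C = 20 + j2182 Ω = 2183∠89.5° Ω.
Step 4 — Source phasor: V = 79∠30.0° V = 68.42 + j39.5 V.
Step 5 — Current: I = V / Z = 0.01838 - j0.03118 A = 0.0362∠-59.5° A.
Step 6 — Complex power: S = V·I* = 0.0262 + j2.859 VA.
Step 7 — Real power: P = Re(S) = 0.0262 W.
Step 8 — Reactive power: Q = Im(S) = 2.859 VAR.
Step 9 — Apparent power: |S| = 2.86 VA.
Step 10 — Power factor: PF = P/|S| = 0.009164 (lagging).

(a) P = 0.0262 W  (b) Q = 2.859 VAR  (c) S = 2.86 VA  (d) PF = 0.009164 (lagging)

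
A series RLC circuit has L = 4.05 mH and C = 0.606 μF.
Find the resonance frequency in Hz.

Step 1 — Resonance condition Im(Z)=0 gives ω₀ = 1/√(LC).
Step 2 — ω₀ = 1/√(0.00405·6.06e-07) = 2.019e+04 rad/s.
Step 3 — f₀ = ω₀/(2π) = 3213 Hz.

f₀ = 3213 Hz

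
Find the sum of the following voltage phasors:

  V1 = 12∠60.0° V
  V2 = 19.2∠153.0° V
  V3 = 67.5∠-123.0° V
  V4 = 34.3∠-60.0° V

Step 1 — Convert each phasor to rectangular form:
  V1 = 12·(cos(60.0°) + j·sin(60.0°)) = 6 + j10.39 V
  V2 = 19.2·(cos(153.0°) + j·sin(153.0°)) = -17.11 + j8.717 V
  V3 = 67.5·(cos(-123.0°) + j·sin(-123.0°)) = -36.76 - j56.61 V
  V4 = 34.3·(cos(-60.0°) + j·sin(-60.0°)) = 17.15 - j29.7 V
Step 2 — Sum components: V_total = -30.72 - j67.21 V.
Step 3 — Convert to polar: |V_total| = 73.89 V, ∠V_total = -114.6°.

V_total = 73.89∠-114.6° V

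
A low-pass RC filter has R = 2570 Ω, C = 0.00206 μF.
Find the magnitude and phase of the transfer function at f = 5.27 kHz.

Step 1 — Angular frequency: ω = 2π·5270 = 3.311e+04 rad/s.
Step 2 — Transfer function: H(jω) = 1/(1 + jωRC).
Step 3 — Denominator: 1 + jωRC = 1 + j·3.311e+04·2570·2.06e-09 = 1 + j0.1753.
Step 4 — H = 0.9702 - j0.1701.
Step 5 — Magnitude: |H| = 0.985 (-0.1 dB); phase: φ = -9.9°.

|H| = 0.985 (-0.1 dB), φ = -9.9°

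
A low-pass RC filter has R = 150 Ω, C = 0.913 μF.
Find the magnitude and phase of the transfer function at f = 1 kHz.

Step 1 — Angular frequency: ω = 2π·1000 = 6283 rad/s.
Step 2 — Transfer function: H(jω) = 1/(1 + jωRC).
Step 3 — Denominator: 1 + jωRC = 1 + j·6283·150·9.13e-07 = 1 + j0.8605.
Step 4 — H = 0.5746 - j0.4944.
Step 5 — Magnitude: |H| = 0.758 (-2.4 dB); phase: φ = -40.7°.

|H| = 0.758 (-2.4 dB), φ = -40.7°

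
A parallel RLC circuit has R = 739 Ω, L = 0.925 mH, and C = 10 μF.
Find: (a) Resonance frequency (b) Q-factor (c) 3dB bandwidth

Step 1 — Resonance: ω₀ = 1/√(LC) = 1/√(0.000925·1e-05) = 1.04e+04 rad/s.
Step 2 — f₀ = ω₀/(2π) = 1655 Hz.
Step 3 — Parallel Q: Q = R/(ω₀L) = 739/(1.04e+04·0.000925) = 76.84.
Step 4 — Bandwidth: Δω = ω₀/Q = 135.3 rad/s; BW = Δω/(2π) = 21.54 Hz.

(a) f₀ = 1655 Hz  (b) Q = 76.84  (c) BW = 21.54 Hz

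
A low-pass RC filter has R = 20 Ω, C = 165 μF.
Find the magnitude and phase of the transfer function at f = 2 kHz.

Step 1 — Angular frequency: ω = 2π·2000 = 1.257e+04 rad/s.
Step 2 — Transfer function: H(jω) = 1/(1 + jωRC).
Step 3 — Denominator: 1 + jωRC = 1 + j·1.257e+04·20·0.000165 = 1 + j41.47.
Step 4 — H = 0.0005812 - j0.0241.
Step 5 — Magnitude: |H| = 0.02411 (-32.4 dB); phase: φ = -88.6°.

|H| = 0.02411 (-32.4 dB), φ = -88.6°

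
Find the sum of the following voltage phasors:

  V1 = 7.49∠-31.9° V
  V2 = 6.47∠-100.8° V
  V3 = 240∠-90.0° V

Step 1 — Convert each phasor to rectangular form:
  V1 = 7.49·(cos(-31.9°) + j·sin(-31.9°)) = 6.359 - j3.958 V
  V2 = 6.47·(cos(-100.8°) + j·sin(-100.8°)) = -1.212 - j6.355 V
  V3 = 240·(cos(-90.0°) + j·sin(-90.0°)) = 0 - j240 V
Step 2 — Sum components: V_total = 5.146 - j250.3 V.
Step 3 — Convert to polar: |V_total| = 250.4 V, ∠V_total = -88.8°.

V_total = 250.4∠-88.8° V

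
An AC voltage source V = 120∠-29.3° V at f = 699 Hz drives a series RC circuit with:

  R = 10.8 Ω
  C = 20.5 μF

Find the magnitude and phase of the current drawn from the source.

Step 1 — Angular frequency: ω = 2π·f = 2π·699 = 4392 rad/s.
Step 2 — Component impedances:
  R: Z = R = 10.8 Ω
  C: Z = 1/(jωC) = -j/(ω·C) = 0 - j11.11 Ω
Step 3 — Series combination: Z_total = R + C = 10.8 - j11.11 Ω = 15.49∠-45.8° Ω.
Step 4 — Source phasor: V = 120∠-29.3° V = 104.6 - j58.73 V.
Step 5 — Ohm's law: I = V / Z_total = (104.6 - j58.73) / (10.8 - j11.11) = 7.427 + j2.2 A.
Step 6 — Convert to polar: |I| = 7.746 A, ∠I = 16.5°.

I = 7.746∠16.5° A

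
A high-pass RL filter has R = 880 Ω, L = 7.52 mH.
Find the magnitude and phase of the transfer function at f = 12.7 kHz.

Step 1 — Angular frequency: ω = 2π·1.27e+04 = 7.98e+04 rad/s.
Step 2 — Transfer function: H(jω) = jωL/(R + jωL).
Step 3 — Numerator jωL = j·600.1; denominator R + jωL = 880 + j600.1.
Step 4 — H = 0.3174 + j0.4655.
Step 5 — Magnitude: |H| = 0.5634 (-5.0 dB); phase: φ = 55.7°.

|H| = 0.5634 (-5.0 dB), φ = 55.7°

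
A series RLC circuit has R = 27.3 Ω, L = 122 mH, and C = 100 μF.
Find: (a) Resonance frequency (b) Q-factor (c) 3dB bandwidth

Step 1 — Resonance condition Im(Z)=0 gives ω₀ = 1/√(LC).
Step 2 — ω₀ = 1/√(0.122·0.0001) = 286.3 rad/s.
Step 3 — f₀ = ω₀/(2π) = 45.57 Hz.
Step 4 — Series Q: Q = ω₀L/R = 286.3·0.122/27.3 = 1.279.
Step 5 — 3dB bandwidth: Δω = ω₀/Q = 223.8 rad/s; BW = Δω/(2π) = 35.61 Hz.

(a) f₀ = 45.57 Hz  (b) Q = 1.279  (c) BW = 35.61 Hz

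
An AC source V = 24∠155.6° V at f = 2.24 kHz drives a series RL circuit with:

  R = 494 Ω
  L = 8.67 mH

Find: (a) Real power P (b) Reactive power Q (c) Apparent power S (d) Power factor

Step 1 — Angular frequency: ω = 2π·f = 2π·2240 = 1.407e+04 rad/s.
Step 2 — Component impedances:
  R: Z = R = 494 Ω
  L: Z = jωL = j·1.407e+04·0.00867 = 0 + j122 Ω
Step 3 — Series combination: Z_total = R + L = 494 + j122 Ω = 508.8∠13.9° Ω.
Step 4 — Source phasor: V = 24∠155.6° V = -21.86 + j9.915 V.
Step 5 — Current: I = V / Z = -0.03703 + j0.02922 A = 0.04717∠141.7° A.
Step 6 — Complex power: S = V·I* = 1.099 + j0.2715 VA.
Step 7 — Real power: P = Re(S) = 1.099 W.
Step 8 — Reactive power: Q = Im(S) = 0.2715 VAR.
Step 9 — Apparent power: |S| = 1.132 VA.
Step 10 — Power factor: PF = P/|S| = 0.9708 (lagging).

(a) P = 1.099 W  (b) Q = 0.2715 VAR  (c) S = 1.132 VA  (d) PF = 0.9708 (lagging)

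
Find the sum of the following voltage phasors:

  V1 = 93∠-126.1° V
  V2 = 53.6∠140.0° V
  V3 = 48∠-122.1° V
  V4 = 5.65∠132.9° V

Step 1 — Convert each phasor to rectangular form:
  V1 = 93·(cos(-126.1°) + j·sin(-126.1°)) = -54.8 - j75.14 V
  V2 = 53.6·(cos(140.0°) + j·sin(140.0°)) = -41.06 + j34.45 V
  V3 = 48·(cos(-122.1°) + j·sin(-122.1°)) = -25.51 - j40.66 V
  V4 = 5.65·(cos(132.9°) + j·sin(132.9°)) = -3.846 + j4.139 V
Step 2 — Sum components: V_total = -125.2 - j77.21 V.
Step 3 — Convert to polar: |V_total| = 147.1 V, ∠V_total = -148.3°.

V_total = 147.1∠-148.3° V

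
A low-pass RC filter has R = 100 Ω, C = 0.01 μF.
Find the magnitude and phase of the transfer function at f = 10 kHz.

Step 1 — Angular frequency: ω = 2π·1e+04 = 6.283e+04 rad/s.
Step 2 — Transfer function: H(jω) = 1/(1 + jωRC).
Step 3 — Denominator: 1 + jωRC = 1 + j·6.283e+04·100·1e-08 = 1 + j0.06283.
Step 4 — H = 0.9961 - j0.06258.
Step 5 — Magnitude: |H| = 0.998 (-0.0 dB); phase: φ = -3.6°.

|H| = 0.998 (-0.0 dB), φ = -3.6°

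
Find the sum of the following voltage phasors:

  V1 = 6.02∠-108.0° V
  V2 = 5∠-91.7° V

Step 1 — Convert each phasor to rectangular form:
  V1 = 6.02·(cos(-108.0°) + j·sin(-108.0°)) = -1.86 - j5.725 V
  V2 = 5·(cos(-91.7°) + j·sin(-91.7°)) = -0.1483 - j4.998 V
Step 2 — Sum components: V_total = -2.009 - j10.72 V.
Step 3 — Convert to polar: |V_total| = 10.91 V, ∠V_total = -100.6°.

V_total = 10.91∠-100.6° V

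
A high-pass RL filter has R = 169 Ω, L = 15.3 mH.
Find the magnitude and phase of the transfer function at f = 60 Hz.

Step 1 — Angular frequency: ω = 2π·60 = 377 rad/s.
Step 2 — Transfer function: H(jω) = jωL/(R + jωL).
Step 3 — Numerator jωL = j·5.768; denominator R + jωL = 169 + j5.768.
Step 4 — H = 0.001163 + j0.03409.
Step 5 — Magnitude: |H| = 0.03411 (-29.3 dB); phase: φ = 88.0°.

|H| = 0.03411 (-29.3 dB), φ = 88.0°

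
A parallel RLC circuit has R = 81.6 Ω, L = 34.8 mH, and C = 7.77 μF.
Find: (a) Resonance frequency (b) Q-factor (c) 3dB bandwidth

Step 1 — Resonance: ω₀ = 1/√(LC) = 1/√(0.0348·7.77e-06) = 1923 rad/s.
Step 2 — f₀ = ω₀/(2π) = 306.1 Hz.
Step 3 — Parallel Q: Q = R/(ω₀L) = 81.6/(1923·0.0348) = 1.219.
Step 4 — Bandwidth: Δω = ω₀/Q = 1577 rad/s; BW = Δω/(2π) = 251 Hz.

(a) f₀ = 306.1 Hz  (b) Q = 1.219  (c) BW = 251 Hz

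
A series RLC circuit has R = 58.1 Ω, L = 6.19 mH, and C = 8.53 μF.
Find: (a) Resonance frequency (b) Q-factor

Step 1 — Resonance condition Im(Z)=0 gives ω₀ = 1/√(LC).
Step 2 — ω₀ = 1/√(0.00619·8.53e-06) = 4352 rad/s.
Step 3 — f₀ = ω₀/(2π) = 692.6 Hz.
Step 4 — Series Q: Q = ω₀L/R = 4352·0.00619/58.1 = 0.4637.

(a) f₀ = 692.6 Hz  (b) Q = 0.4637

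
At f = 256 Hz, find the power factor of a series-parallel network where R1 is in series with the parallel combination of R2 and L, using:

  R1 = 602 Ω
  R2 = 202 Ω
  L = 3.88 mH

Step 1 — Angular frequency: ω = 2π·f = 2π·256 = 1608 rad/s.
Step 2 — Component impedances:
  R1: Z = R = 602 Ω
  R2: Z = R = 202 Ω
  L: Z = jωL = j·1608·0.00388 = 0 + j6.241 Ω
Step 3 — Parallel branch: R2 || L = 1/(1/R2 + 1/L) = 0.1926 + j6.235 Ω.
Step 4 — Series with R1: Z_total = R1 + (R2 || L) = 602.2 + j6.235 Ω = 602.2∠0.6° Ω.
Step 5 — Power factor: PF = cos(φ) = Re(Z)/|Z| = 602.193/602.225 = 0.9999.
Step 6 — Type: Im(Z) = 6.235 ⇒ lagging (phase φ = 0.6°).

PF = 0.9999 (lagging, φ = 0.6°)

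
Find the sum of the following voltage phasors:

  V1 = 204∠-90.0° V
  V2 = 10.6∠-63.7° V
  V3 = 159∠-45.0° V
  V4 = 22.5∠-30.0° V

Step 1 — Convert each phasor to rectangular form:
  V1 = 204·(cos(-90.0°) + j·sin(-90.0°)) = 0 - j204 V
  V2 = 10.6·(cos(-63.7°) + j·sin(-63.7°)) = 4.697 - j9.503 V
  V3 = 159·(cos(-45.0°) + j·sin(-45.0°)) = 112.4 - j112.4 V
  V4 = 22.5·(cos(-30.0°) + j·sin(-30.0°)) = 19.49 - j11.25 V
Step 2 — Sum components: V_total = 136.6 - j337.2 V.
Step 3 — Convert to polar: |V_total| = 363.8 V, ∠V_total = -67.9°.

V_total = 363.8∠-67.9° V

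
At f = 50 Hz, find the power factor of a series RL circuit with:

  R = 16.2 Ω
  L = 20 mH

Step 1 — Angular frequency: ω = 2π·f = 2π·50 = 314.2 rad/s.
Step 2 — Component impedances:
  R: Z = R = 16.2 Ω
  L: Z = jωL = j·314.2·0.02 = 0 + j6.283 Ω
Step 3 — Series combination: Z_total = R + L = 16.2 + j6.283 Ω = 17.38∠21.2° Ω.
Step 4 — Power factor: PF = cos(φ) = Re(Z)/|Z| = 16.2/17.376 = 0.9323.
Step 5 — Type: Im(Z) = 6.283 ⇒ lagging (phase φ = 21.2°).

PF = 0.9323 (lagging, φ = 21.2°)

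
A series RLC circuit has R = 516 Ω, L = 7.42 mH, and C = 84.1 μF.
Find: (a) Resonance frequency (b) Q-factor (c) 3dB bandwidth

Step 1 — Resonance condition Im(Z)=0 gives ω₀ = 1/√(LC).
Step 2 — ω₀ = 1/√(0.00742·8.41e-05) = 1266 rad/s.
Step 3 — f₀ = ω₀/(2π) = 201.5 Hz.
Step 4 — Series Q: Q = ω₀L/R = 1266·0.00742/516 = 0.0182.
Step 5 — 3dB bandwidth: Δω = ω₀/Q = 6.954e+04 rad/s; BW = Δω/(2π) = 1.107e+04 Hz.

(a) f₀ = 201.5 Hz  (b) Q = 0.0182  (c) BW = 1.107e+04 Hz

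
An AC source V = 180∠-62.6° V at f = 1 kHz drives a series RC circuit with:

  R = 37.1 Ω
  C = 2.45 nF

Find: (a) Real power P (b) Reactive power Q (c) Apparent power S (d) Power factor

Step 1 — Angular frequency: ω = 2π·f = 2π·1000 = 6283 rad/s.
Step 2 — Component impedances:
  R: Z = R = 37.1 Ω
  C: Z = 1/(jωC) = -j/(ω·C) = 0 - j6.496e+04 Ω
Step 3 — Series combination: Z_total = R + C = 37.1 - j6.496e+04 Ω = 6.496e+04∠-90.0° Ω.
Step 4 — Source phasor: V = 180∠-62.6° V = 82.84 - j159.8 V.
Step 5 — Current: I = V / Z = 0.002461 + j0.001274 A = 0.002771∠27.4° A.
Step 6 — Complex power: S = V·I* = 0.0002848 - j0.4988 VA.
Step 7 — Real power: P = Re(S) = 0.0002848 W.
Step 8 — Reactive power: Q = Im(S) = -0.4988 VAR.
Step 9 — Apparent power: |S| = 0.4988 VA.
Step 10 — Power factor: PF = P/|S| = 0.0005711 (leading).

(a) P = 0.0002848 W  (b) Q = -0.4988 VAR  (c) S = 0.4988 VA  (d) PF = 0.0005711 (leading)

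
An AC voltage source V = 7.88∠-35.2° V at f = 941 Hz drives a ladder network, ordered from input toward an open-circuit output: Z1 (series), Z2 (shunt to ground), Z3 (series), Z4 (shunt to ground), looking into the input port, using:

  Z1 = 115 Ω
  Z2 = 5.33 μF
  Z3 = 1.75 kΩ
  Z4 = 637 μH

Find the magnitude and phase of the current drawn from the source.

Step 1 — Angular frequency: ω = 2π·f = 2π·941 = 5912 rad/s.
Step 2 — Component impedances:
  Z1: Z = R = 115 Ω
  Z2: Z = 1/(jωC) = -j/(ω·C) = 0 - j31.73 Ω
  Z3: Z = R = 1750 Ω
  Z4: Z = jωL = j·5912·0.000637 = 0 + j3.766 Ω
Step 3 — Ladder network (open output): work backward from the far end, alternating series and parallel combinations. Z_in = 115.6 - j31.72 Ω = 119.8∠-15.3° Ω.
Step 4 — Source phasor: V = 7.88∠-35.2° V = 6.439 - j4.542 V.
Step 5 — Ohm's law: I = V / Z_total = (6.439 - j4.542) / (115.6 - j31.72) = 0.06184 - j0.02233 A.
Step 6 — Convert to polar: |I| = 0.06575 A, ∠I = -19.9°.

I = 0.06575∠-19.9° A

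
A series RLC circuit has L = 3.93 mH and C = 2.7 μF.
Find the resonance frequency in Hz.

Step 1 — Resonance condition Im(Z)=0 gives ω₀ = 1/√(LC).
Step 2 — ω₀ = 1/√(0.00393·2.7e-06) = 9708 rad/s.
Step 3 — f₀ = ω₀/(2π) = 1545 Hz.

f₀ = 1545 Hz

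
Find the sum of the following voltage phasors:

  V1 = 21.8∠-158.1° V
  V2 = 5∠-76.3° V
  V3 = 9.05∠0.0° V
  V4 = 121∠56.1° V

Step 1 — Convert each phasor to rectangular form:
  V1 = 21.8·(cos(-158.1°) + j·sin(-158.1°)) = -20.23 - j8.131 V
  V2 = 5·(cos(-76.3°) + j·sin(-76.3°)) = 1.184 - j4.858 V
  V3 = 9.05·(cos(0.0°) + j·sin(0.0°)) = 9.05 V
  V4 = 121·(cos(56.1°) + j·sin(56.1°)) = 67.49 + j100.4 V
Step 2 — Sum components: V_total = 57.49 + j87.44 V.
Step 3 — Convert to polar: |V_total| = 104.7 V, ∠V_total = 56.7°.

V_total = 104.7∠56.7° V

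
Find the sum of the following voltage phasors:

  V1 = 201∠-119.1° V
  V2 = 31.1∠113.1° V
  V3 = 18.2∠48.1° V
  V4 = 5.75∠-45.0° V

Step 1 — Convert each phasor to rectangular form:
  V1 = 201·(cos(-119.1°) + j·sin(-119.1°)) = -97.75 - j175.6 V
  V2 = 31.1·(cos(113.1°) + j·sin(113.1°)) = -12.2 + j28.61 V
  V3 = 18.2·(cos(48.1°) + j·sin(48.1°)) = 12.15 + j13.55 V
  V4 = 5.75·(cos(-45.0°) + j·sin(-45.0°)) = 4.066 - j4.066 V
Step 2 — Sum components: V_total = -93.73 - j137.5 V.
Step 3 — Convert to polar: |V_total| = 166.4 V, ∠V_total = -124.3°.

V_total = 166.4∠-124.3° V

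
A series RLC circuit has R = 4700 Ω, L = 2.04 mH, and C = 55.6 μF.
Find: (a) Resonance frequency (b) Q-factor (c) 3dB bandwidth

Step 1 — Resonance condition Im(Z)=0 gives ω₀ = 1/√(LC).
Step 2 — ω₀ = 1/√(0.00204·5.56e-05) = 2969 rad/s.
Step 3 — f₀ = ω₀/(2π) = 472.6 Hz.
Step 4 — Series Q: Q = ω₀L/R = 2969·0.00204/4700 = 0.001289.
Step 5 — 3dB bandwidth: Δω = ω₀/Q = 2.304e+06 rad/s; BW = Δω/(2π) = 3.667e+05 Hz.

(a) f₀ = 472.6 Hz  (b) Q = 0.001289  (c) BW = 3.667e+05 Hz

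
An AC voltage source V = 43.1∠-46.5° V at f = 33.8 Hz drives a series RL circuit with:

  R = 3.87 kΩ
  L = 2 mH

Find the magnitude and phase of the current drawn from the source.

Step 1 — Angular frequency: ω = 2π·f = 2π·33.8 = 212.4 rad/s.
Step 2 — Component impedances:
  R: Z = R = 3870 Ω
  L: Z = jωL = j·212.4·0.002 = 0 + j0.4247 Ω
Step 3 — Series combination: Z_total = R + L = 3870 + j0.4247 Ω = 3870∠0.0° Ω.
Step 4 — Source phasor: V = 43.1∠-46.5° V = 29.67 - j31.26 V.
Step 5 — Ohm's law: I = V / Z_total = (29.67 - j31.26) / (3870 + j0.4247) = 0.007665 - j0.008079 A.
Step 6 — Convert to polar: |I| = 0.01114 A, ∠I = -46.5°.

I = 0.01114∠-46.5° A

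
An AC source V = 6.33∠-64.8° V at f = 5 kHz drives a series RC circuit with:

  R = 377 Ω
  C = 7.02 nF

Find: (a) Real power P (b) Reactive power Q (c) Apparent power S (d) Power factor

Step 1 — Angular frequency: ω = 2π·f = 2π·5000 = 3.142e+04 rad/s.
Step 2 — Component impedances:
  R: Z = R = 377 Ω
  C: Z = 1/(jωC) = -j/(ω·C) = 0 - j4534 Ω
Step 3 — Series combination: Z_total = R + C = 377 - j4534 Ω = 4550∠-85.2° Ω.
Step 4 — Source phasor: V = 6.33∠-64.8° V = 2.695 - j5.728 V.
Step 5 — Current: I = V / Z = 0.001304 + j0.000486 A = 0.001391∠20.4° A.
Step 6 — Complex power: S = V·I* = 0.0007297 - j0.008776 VA.
Step 7 — Real power: P = Re(S) = 0.0007297 W.
Step 8 — Reactive power: Q = Im(S) = -0.008776 VAR.
Step 9 — Apparent power: |S| = 0.008806 VA.
Step 10 — Power factor: PF = P/|S| = 0.08286 (leading).

(a) P = 0.0007297 W  (b) Q = -0.008776 VAR  (c) S = 0.008806 VA  (d) PF = 0.08286 (leading)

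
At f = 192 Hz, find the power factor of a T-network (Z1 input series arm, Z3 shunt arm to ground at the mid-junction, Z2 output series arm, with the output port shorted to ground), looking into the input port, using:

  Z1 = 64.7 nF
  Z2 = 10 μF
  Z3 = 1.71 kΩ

Step 1 — Angular frequency: ω = 2π·f = 2π·192 = 1206 rad/s.
Step 2 — Component impedances:
  Z1: Z = 1/(jωC) = -j/(ω·C) = 0 - j1.281e+04 Ω
  Z2: Z = 1/(jωC) = -j/(ω·C) = 0 - j82.89 Ω
  Z3: Z = R = 1710 Ω
Step 3 — With the output port shorted to ground, the output series arm Z2 runs from the junction to ground; the shunt arm Z3 also runs from the junction to ground. They appear in parallel: Z3 || Z2 = 4.009 - j82.7 Ω.
Step 4 — Series with input arm Z1: Z_in = Z1 + (Z3 || Z2) = 4.009 - j1.289e+04 Ω = 1.289e+04∠-90.0° Ω.
Step 5 — Power factor: PF = cos(φ) = Re(Z)/|Z| = 4.0089/12895 = 0.0003109.
Step 6 — Type: Im(Z) = -1.289e+04 ⇒ leading (phase φ = -90.0°).

PF = 0.0003109 (leading, φ = -90.0°)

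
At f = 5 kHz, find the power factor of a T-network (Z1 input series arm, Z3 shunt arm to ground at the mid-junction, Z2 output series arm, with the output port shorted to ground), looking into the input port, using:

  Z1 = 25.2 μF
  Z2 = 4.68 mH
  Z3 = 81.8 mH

Step 1 — Angular frequency: ω = 2π·f = 2π·5000 = 3.142e+04 rad/s.
Step 2 — Component impedances:
  Z1: Z = 1/(jωC) = -j/(ω·C) = 0 - j1.263 Ω
  Z2: Z = jωL = j·3.142e+04·0.00468 = 0 + j147 Ω
  Z3: Z = jωL = j·3.142e+04·0.0818 = 0 + j2570 Ω
Step 3 — With the output port shorted to ground, the output series arm Z2 runs from the junction to ground; the shunt arm Z3 also runs from the junction to ground. They appear in parallel: Z3 || Z2 = 0 + j139.1 Ω.
Step 4 — Series with input arm Z1: Z_in = Z1 + (Z3 || Z2) = 0 + j137.8 Ω = 137.8∠90.0° Ω.
Step 5 — Power factor: PF = cos(φ) = Re(Z)/|Z| = 0/137.8 = 0.
Step 6 — Type: Im(Z) = 137.8 ⇒ lagging (phase φ = 90.0°).

PF = 0 (lagging, φ = 90.0°)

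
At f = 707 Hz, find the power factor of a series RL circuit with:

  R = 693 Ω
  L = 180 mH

Step 1 — Angular frequency: ω = 2π·f = 2π·707 = 4442 rad/s.
Step 2 — Component impedances:
  R: Z = R = 693 Ω
  L: Z = jωL = j·4442·0.18 = 0 + j799.6 Ω
Step 3 — Series combination: Z_total = R + L = 693 + j799.6 Ω = 1058∠49.1° Ω.
Step 4 — Power factor: PF = cos(φ) = Re(Z)/|Z| = 693/1058.1 = 0.6549.
Step 5 — Type: Im(Z) = 799.6 ⇒ lagging (phase φ = 49.1°).

PF = 0.6549 (lagging, φ = 49.1°)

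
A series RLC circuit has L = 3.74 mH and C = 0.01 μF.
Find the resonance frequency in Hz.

Step 1 — Resonance condition Im(Z)=0 gives ω₀ = 1/√(LC).
Step 2 — ω₀ = 1/√(0.00374·1e-08) = 1.635e+05 rad/s.
Step 3 — f₀ = ω₀/(2π) = 2.602e+04 Hz.

f₀ = 2.602e+04 Hz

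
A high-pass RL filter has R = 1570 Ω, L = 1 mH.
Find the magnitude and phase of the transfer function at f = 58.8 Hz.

Step 1 — Angular frequency: ω = 2π·58.8 = 369.5 rad/s.
Step 2 — Transfer function: H(jω) = jωL/(R + jωL).
Step 3 — Numerator jωL = j·0.3695; denominator R + jωL = 1570 + j0.3695.
Step 4 — H = 5.538e-08 + j0.0002353.
Step 5 — Magnitude: |H| = 0.0002353 (-72.6 dB); phase: φ = 90.0°.

|H| = 0.0002353 (-72.6 dB), φ = 90.0°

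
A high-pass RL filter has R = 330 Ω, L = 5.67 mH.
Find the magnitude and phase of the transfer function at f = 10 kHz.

Step 1 — Angular frequency: ω = 2π·1e+04 = 6.283e+04 rad/s.
Step 2 — Transfer function: H(jω) = jωL/(R + jωL).
Step 3 — Numerator jωL = j·356.3; denominator R + jωL = 330 + j356.3.
Step 4 — H = 0.5382 + j0.4985.
Step 5 — Magnitude: |H| = 0.7336 (-2.7 dB); phase: φ = 42.8°.

|H| = 0.7336 (-2.7 dB), φ = 42.8°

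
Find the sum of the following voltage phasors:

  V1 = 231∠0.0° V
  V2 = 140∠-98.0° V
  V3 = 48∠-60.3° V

Step 1 — Convert each phasor to rectangular form:
  V1 = 231·(cos(0.0°) + j·sin(0.0°)) = 231 V
  V2 = 140·(cos(-98.0°) + j·sin(-98.0°)) = -19.48 - j138.6 V
  V3 = 48·(cos(-60.3°) + j·sin(-60.3°)) = 23.78 - j41.69 V
Step 2 — Sum components: V_total = 235.3 - j180.3 V.
Step 3 — Convert to polar: |V_total| = 296.5 V, ∠V_total = -37.5°.

V_total = 296.5∠-37.5° V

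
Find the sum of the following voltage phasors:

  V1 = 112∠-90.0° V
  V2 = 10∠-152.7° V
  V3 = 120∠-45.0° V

Step 1 — Convert each phasor to rectangular form:
  V1 = 112·(cos(-90.0°) + j·sin(-90.0°)) = 0 - j112 V
  V2 = 10·(cos(-152.7°) + j·sin(-152.7°)) = -8.886 - j4.586 V
  V3 = 120·(cos(-45.0°) + j·sin(-45.0°)) = 84.85 - j84.85 V
Step 2 — Sum components: V_total = 75.97 - j201.4 V.
Step 3 — Convert to polar: |V_total| = 215.3 V, ∠V_total = -69.3°.

V_total = 215.3∠-69.3° V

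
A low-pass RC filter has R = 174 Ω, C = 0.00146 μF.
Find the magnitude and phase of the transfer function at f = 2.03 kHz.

Step 1 — Angular frequency: ω = 2π·2030 = 1.275e+04 rad/s.
Step 2 — Transfer function: H(jω) = 1/(1 + jωRC).
Step 3 — Denominator: 1 + jωRC = 1 + j·1.275e+04·174·1.46e-09 = 1 + j0.00324.
Step 4 — H = 1 - j0.00324.
Step 5 — Magnitude: |H| = 1 (-0.0 dB); phase: φ = -0.2°.

|H| = 1 (-0.0 dB), φ = -0.2°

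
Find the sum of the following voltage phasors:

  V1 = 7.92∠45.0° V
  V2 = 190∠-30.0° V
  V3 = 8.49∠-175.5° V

Step 1 — Convert each phasor to rectangular form:
  V1 = 7.92·(cos(45.0°) + j·sin(45.0°)) = 5.6 + j5.6 V
  V2 = 190·(cos(-30.0°) + j·sin(-30.0°)) = 164.5 - j95 V
  V3 = 8.49·(cos(-175.5°) + j·sin(-175.5°)) = -8.464 - j0.6661 V
Step 2 — Sum components: V_total = 161.7 - j90.07 V.
Step 3 — Convert to polar: |V_total| = 185.1 V, ∠V_total = -29.1°.

V_total = 185.1∠-29.1° V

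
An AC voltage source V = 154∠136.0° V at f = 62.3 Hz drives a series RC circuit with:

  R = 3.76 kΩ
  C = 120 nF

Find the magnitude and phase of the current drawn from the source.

Step 1 — Angular frequency: ω = 2π·f = 2π·62.3 = 391.4 rad/s.
Step 2 — Component impedances:
  R: Z = R = 3760 Ω
  C: Z = 1/(jωC) = -j/(ω·C) = 0 - j2.129e+04 Ω
Step 3 — Series combination: Z_total = R + C = 3760 - j2.129e+04 Ω = 2.162e+04∠-80.0° Ω.
Step 4 — Source phasor: V = 154∠136.0° V = -110.8 + j107 V.
Step 5 — Ohm's law: I = V / Z_total = (-110.8 + j107) / (3760 - j2.129e+04) = -0.005764 - j0.004186 A.
Step 6 — Convert to polar: |I| = 0.007124 A, ∠I = -144.0°.

I = 0.007124∠-144.0° A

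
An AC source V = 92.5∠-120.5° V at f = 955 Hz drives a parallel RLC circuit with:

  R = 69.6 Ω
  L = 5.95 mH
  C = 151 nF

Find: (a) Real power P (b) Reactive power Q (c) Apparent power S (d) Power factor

Step 1 — Angular frequency: ω = 2π·f = 2π·955 = 6000 rad/s.
Step 2 — Component impedances:
  R: Z = R = 69.6 Ω
  L: Z = jωL = j·6000·0.00595 = 0 + j35.7 Ω
  C: Z = 1/(jωC) = -j/(ω·C) = 0 - j1104 Ω
Step 3 — Parallel combination: 1/Z_total = 1/R + 1/L + 1/C; Z_total = 15.27 + j28.8 Ω = 32.6∠62.1° Ω.
Step 4 — Source phasor: V = 92.5∠-120.5° V = -46.95 - j79.7 V.
Step 5 — Current: I = V / Z = -2.835 + j0.1273 A = 2.838∠177.4° A.
Step 6 — Complex power: S = V·I* = 122.9 + j231.9 VA.
Step 7 — Real power: P = Re(S) = 122.9 W.
Step 8 — Reactive power: Q = Im(S) = 231.9 VAR.
Step 9 — Apparent power: |S| = 262.5 VA.
Step 10 — Power factor: PF = P/|S| = 0.4684 (lagging).

(a) P = 122.9 W  (b) Q = 231.9 VAR  (c) S = 262.5 VA  (d) PF = 0.4684 (lagging)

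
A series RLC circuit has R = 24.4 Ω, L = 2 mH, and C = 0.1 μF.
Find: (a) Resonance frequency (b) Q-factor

Step 1 — Resonance condition Im(Z)=0 gives ω₀ = 1/√(LC).
Step 2 — ω₀ = 1/√(0.002·1e-07) = 7.071e+04 rad/s.
Step 3 — f₀ = ω₀/(2π) = 1.125e+04 Hz.
Step 4 — Series Q: Q = ω₀L/R = 7.071e+04·0.002/24.4 = 5.796.

(a) f₀ = 1.125e+04 Hz  (b) Q = 5.796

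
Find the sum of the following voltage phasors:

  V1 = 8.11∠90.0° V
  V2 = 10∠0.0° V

Step 1 — Convert each phasor to rectangular form:
  V1 = 8.11·(cos(90.0°) + j·sin(90.0°)) = 0 + j8.11 V
  V2 = 10·(cos(0.0°) + j·sin(0.0°)) = 10 V
Step 2 — Sum components: V_total = 10 + j8.11 V.
Step 3 — Convert to polar: |V_total| = 12.88 V, ∠V_total = 39.0°.

V_total = 12.88∠39.0° V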